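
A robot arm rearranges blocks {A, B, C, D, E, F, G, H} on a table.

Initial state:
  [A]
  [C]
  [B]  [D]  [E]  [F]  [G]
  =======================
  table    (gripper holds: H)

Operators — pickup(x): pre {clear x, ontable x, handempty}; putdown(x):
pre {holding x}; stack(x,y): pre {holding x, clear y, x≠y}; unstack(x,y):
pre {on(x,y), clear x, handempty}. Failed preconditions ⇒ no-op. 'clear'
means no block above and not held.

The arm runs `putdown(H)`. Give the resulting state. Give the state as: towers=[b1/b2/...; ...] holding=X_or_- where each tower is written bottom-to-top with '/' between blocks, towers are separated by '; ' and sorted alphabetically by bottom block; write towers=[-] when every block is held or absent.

towers=[B/C/A; D; E; F; G; H] holding=-

before: towers=[B/C/A; D; E; F; G] holding=H
pre[putdown(H)]: holding(H) ✓
all met → apply putdown(H)
after:  towers=[B/C/A; D; E; F; G; H] holding=-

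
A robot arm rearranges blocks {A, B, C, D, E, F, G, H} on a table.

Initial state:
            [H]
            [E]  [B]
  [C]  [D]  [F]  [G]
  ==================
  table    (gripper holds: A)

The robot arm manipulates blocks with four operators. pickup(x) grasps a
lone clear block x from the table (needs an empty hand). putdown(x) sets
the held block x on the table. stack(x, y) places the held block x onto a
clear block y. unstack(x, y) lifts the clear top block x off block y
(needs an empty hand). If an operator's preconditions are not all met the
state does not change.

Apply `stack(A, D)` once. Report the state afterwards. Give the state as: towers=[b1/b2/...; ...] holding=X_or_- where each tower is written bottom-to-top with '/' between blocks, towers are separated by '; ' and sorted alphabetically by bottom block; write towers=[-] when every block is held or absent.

before: towers=[C; D; F/E/H; G/B] holding=A
pre[stack(A, D)]: holding(A) ✓, clear(D) ✓, A≠D ✓
all met → apply stack(A, D)
after:  towers=[C; D/A; F/E/H; G/B] holding=-

towers=[C; D/A; F/E/H; G/B] holding=-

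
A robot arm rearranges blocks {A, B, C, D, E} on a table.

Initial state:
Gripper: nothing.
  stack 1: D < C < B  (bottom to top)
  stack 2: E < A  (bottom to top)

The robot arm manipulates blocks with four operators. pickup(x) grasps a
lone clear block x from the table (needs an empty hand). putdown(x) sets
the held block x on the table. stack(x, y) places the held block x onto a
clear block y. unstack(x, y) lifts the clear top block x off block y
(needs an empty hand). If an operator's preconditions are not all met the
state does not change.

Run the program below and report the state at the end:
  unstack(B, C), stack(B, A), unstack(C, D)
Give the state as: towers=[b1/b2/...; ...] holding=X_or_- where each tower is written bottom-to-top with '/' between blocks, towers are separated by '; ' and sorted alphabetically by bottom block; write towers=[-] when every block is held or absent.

towers=[D; E/A/B] holding=C

step 1 (unstack(B, C)): towers=[D/C; E/A] holding=B
step 2 (stack(B, A)): towers=[D/C; E/A/B] holding=-
step 3 (unstack(C, D)): towers=[D; E/A/B] holding=C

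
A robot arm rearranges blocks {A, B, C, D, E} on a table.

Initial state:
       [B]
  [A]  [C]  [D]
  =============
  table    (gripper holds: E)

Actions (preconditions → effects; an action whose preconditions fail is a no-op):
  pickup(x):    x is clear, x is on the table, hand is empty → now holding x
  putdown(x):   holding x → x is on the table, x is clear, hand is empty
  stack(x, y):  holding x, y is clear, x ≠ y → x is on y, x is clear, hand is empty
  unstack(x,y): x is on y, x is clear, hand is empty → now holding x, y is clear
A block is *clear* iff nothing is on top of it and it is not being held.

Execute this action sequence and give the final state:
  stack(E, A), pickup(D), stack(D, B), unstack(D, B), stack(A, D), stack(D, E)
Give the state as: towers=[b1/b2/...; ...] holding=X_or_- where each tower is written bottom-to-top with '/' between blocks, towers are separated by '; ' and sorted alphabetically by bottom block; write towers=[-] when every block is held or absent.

towers=[A/E/D; C/B] holding=-

step 1 (stack(E, A)): towers=[A/E; C/B; D] holding=-
step 2 (pickup(D)): towers=[A/E; C/B] holding=D
step 3 (stack(D, B)): towers=[A/E; C/B/D] holding=-
step 4 (unstack(D, B)): towers=[A/E; C/B] holding=D
step 5 (stack(A, D)) [no-op]: towers=[A/E; C/B] holding=D
step 6 (stack(D, E)): towers=[A/E/D; C/B] holding=-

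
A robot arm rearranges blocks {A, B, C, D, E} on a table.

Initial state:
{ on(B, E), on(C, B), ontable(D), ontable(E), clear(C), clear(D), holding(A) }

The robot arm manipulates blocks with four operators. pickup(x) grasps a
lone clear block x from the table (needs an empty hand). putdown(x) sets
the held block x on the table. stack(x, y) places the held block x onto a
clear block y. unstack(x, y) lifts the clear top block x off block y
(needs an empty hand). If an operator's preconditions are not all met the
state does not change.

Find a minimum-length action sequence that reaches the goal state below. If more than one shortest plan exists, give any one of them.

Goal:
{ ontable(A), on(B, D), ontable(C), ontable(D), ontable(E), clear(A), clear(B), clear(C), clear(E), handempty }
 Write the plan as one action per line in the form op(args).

step 1 (putdown(A)): towers=[A; D; E/B/C] holding=-
step 2 (unstack(C, B)): towers=[A; D; E/B] holding=C
step 3 (putdown(C)): towers=[A; C; D; E/B] holding=-
step 4 (unstack(B, E)): towers=[A; C; D; E] holding=B
step 5 (stack(B, D)): towers=[A; C; D/B; E] holding=-
goal check: towers=[A; C; D/B; E] holding=- — reached (length 5, optimal by BFS)

putdown(A)
unstack(C, B)
putdown(C)
unstack(B, E)
stack(B, D)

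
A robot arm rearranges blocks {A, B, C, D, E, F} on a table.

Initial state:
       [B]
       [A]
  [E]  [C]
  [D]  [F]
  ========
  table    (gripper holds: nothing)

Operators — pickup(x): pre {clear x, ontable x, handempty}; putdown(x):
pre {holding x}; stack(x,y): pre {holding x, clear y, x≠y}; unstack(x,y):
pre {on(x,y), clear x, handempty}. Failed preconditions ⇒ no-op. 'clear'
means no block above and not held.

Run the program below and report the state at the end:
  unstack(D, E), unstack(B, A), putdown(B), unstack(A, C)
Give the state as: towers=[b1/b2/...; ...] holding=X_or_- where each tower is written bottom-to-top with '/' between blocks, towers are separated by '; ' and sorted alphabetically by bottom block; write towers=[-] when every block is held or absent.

towers=[B; D/E; F/C] holding=A

step 1 (unstack(D, E)) [no-op]: towers=[D/E; F/C/A/B] holding=-
step 2 (unstack(B, A)): towers=[D/E; F/C/A] holding=B
step 3 (putdown(B)): towers=[B; D/E; F/C/A] holding=-
step 4 (unstack(A, C)): towers=[B; D/E; F/C] holding=A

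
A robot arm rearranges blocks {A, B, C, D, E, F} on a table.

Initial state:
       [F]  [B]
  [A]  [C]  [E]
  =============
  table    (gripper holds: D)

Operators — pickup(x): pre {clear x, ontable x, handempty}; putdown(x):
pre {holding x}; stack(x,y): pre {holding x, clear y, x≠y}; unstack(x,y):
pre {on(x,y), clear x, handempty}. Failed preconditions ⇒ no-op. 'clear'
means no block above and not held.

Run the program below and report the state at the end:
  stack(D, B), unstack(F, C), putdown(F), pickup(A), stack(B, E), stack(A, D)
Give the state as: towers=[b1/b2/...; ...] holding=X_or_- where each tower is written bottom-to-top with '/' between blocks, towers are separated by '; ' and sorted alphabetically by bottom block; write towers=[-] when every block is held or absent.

step 1 (stack(D, B)): towers=[A; C/F; E/B/D] holding=-
step 2 (unstack(F, C)): towers=[A; C; E/B/D] holding=F
step 3 (putdown(F)): towers=[A; C; E/B/D; F] holding=-
step 4 (pickup(A)): towers=[C; E/B/D; F] holding=A
step 5 (stack(B, E)) [no-op]: towers=[C; E/B/D; F] holding=A
step 6 (stack(A, D)): towers=[C; E/B/D/A; F] holding=-

towers=[C; E/B/D/A; F] holding=-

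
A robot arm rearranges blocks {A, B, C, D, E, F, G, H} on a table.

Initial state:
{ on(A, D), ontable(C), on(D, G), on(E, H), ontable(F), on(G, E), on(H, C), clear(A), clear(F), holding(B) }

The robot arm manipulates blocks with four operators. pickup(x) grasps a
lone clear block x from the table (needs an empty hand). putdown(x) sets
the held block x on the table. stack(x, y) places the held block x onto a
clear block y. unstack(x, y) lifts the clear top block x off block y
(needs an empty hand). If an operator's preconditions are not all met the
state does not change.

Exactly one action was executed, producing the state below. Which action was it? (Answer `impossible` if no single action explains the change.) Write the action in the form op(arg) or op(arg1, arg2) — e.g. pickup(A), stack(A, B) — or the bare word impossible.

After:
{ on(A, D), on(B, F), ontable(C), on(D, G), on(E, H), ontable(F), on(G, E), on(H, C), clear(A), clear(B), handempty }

target: towers=[C/H/E/G/D/A; F/B] holding=-
        putdown(B) → towers=[B; C/H/E/G/D/A; F] holding=-
       stack(B, A) → towers=[C/H/E/G/D/A/B; F] holding=-
       stack(B, F) → towers=[C/H/E/G/D/A; F/B] holding=-  ← match

stack(B, F)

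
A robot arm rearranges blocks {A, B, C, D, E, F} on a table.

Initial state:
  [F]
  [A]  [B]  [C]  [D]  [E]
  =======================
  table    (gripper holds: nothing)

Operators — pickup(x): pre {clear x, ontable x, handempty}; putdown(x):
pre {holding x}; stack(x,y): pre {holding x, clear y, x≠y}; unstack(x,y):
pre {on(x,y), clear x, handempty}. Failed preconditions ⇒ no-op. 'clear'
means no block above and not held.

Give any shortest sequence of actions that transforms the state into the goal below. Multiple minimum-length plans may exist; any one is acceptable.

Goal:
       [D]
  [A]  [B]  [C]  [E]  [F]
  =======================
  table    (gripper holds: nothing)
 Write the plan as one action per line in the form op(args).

unstack(F, A)
putdown(F)
pickup(D)
stack(D, B)

step 1 (unstack(F, A)): towers=[A; B; C; D; E] holding=F
step 2 (putdown(F)): towers=[A; B; C; D; E; F] holding=-
step 3 (pickup(D)): towers=[A; B; C; E; F] holding=D
step 4 (stack(D, B)): towers=[A; B/D; C; E; F] holding=-
goal check: towers=[A; B/D; C; E; F] holding=- — reached (length 4, optimal by BFS)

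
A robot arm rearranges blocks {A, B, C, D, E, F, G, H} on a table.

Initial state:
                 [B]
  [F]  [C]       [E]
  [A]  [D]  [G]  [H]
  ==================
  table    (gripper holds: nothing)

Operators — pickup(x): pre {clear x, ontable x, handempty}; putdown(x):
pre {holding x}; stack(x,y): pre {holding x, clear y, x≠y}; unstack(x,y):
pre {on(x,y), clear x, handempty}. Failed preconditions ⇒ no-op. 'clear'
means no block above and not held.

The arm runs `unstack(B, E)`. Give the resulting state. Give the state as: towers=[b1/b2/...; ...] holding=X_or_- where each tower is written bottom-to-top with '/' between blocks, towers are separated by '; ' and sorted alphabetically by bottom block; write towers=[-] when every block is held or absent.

towers=[A/F; D/C; G; H/E] holding=B

before: towers=[A/F; D/C; G; H/E/B] holding=-
pre[unstack(B, E)]: on(B,E) ok, clear(B) ok, handempty ok
all met → apply unstack(B, E)
after:  towers=[A/F; D/C; G; H/E] holding=B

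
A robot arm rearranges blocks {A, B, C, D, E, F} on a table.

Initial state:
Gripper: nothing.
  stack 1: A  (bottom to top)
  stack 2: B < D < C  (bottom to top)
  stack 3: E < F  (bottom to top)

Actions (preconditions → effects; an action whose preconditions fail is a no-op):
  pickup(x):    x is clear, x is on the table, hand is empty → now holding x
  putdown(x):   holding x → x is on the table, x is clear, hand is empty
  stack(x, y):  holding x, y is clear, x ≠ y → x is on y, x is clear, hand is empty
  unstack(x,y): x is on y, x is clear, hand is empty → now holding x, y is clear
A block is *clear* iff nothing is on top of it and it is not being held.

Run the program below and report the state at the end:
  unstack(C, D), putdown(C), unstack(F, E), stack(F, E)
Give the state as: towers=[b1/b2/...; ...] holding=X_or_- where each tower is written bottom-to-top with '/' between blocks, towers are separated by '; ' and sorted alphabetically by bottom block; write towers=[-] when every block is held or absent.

step 1 (unstack(C, D)): towers=[A; B/D; E/F] holding=C
step 2 (putdown(C)): towers=[A; B/D; C; E/F] holding=-
step 3 (unstack(F, E)): towers=[A; B/D; C; E] holding=F
step 4 (stack(F, E)): towers=[A; B/D; C; E/F] holding=-

towers=[A; B/D; C; E/F] holding=-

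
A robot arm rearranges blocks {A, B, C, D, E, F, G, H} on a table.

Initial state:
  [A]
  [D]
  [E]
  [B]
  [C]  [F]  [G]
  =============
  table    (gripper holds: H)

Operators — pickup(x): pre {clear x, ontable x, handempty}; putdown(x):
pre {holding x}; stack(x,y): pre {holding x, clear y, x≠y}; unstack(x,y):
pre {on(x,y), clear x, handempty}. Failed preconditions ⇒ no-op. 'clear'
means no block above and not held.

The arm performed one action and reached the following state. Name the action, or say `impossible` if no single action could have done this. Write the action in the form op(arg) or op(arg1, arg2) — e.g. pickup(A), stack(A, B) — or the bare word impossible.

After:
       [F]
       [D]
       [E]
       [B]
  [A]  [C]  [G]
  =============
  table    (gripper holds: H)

impossible

target: towers=[A; C/B/E/D/F; G] holding=H
        putdown(H) → towers=[C/B/E/D/A; F; G; H] holding=-
       stack(H, G) → towers=[C/B/E/D/A; F; G/H] holding=-
       stack(H, A) → towers=[C/B/E/D/A/H; F; G] holding=-
       stack(H, F) → towers=[C/B/E/D/A; F/H; G] holding=-
none of the 4 applicable actions match → impossible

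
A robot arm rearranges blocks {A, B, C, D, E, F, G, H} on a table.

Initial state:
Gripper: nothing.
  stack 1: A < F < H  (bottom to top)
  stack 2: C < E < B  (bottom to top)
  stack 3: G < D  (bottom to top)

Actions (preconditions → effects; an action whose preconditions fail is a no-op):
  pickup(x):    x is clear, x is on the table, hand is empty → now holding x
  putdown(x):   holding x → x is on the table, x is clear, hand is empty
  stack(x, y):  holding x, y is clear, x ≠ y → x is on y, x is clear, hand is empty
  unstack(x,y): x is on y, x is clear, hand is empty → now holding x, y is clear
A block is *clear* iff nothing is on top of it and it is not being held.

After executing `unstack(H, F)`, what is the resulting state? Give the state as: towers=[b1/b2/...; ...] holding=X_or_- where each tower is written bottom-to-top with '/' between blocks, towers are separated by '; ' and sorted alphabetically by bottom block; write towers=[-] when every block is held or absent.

before: towers=[A/F/H; C/E/B; G/D] holding=-
pre[unstack(H, F)]: on(H,F) ✓, clear(H) ✓, handempty ✓
all met → apply unstack(H, F)
after:  towers=[A/F; C/E/B; G/D] holding=H

towers=[A/F; C/E/B; G/D] holding=H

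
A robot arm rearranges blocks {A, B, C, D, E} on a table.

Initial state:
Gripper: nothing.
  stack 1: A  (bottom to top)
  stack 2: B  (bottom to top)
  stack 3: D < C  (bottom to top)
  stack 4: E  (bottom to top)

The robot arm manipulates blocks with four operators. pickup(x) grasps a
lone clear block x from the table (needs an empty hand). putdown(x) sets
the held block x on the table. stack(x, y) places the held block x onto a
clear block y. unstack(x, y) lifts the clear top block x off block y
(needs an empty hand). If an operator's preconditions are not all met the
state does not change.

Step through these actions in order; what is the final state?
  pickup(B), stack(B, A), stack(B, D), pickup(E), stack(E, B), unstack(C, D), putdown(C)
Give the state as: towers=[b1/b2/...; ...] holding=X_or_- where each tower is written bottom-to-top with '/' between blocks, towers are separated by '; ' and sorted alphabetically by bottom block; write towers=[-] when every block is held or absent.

towers=[A/B/E; C; D] holding=-

step 1 (pickup(B)): towers=[A; D/C; E] holding=B
step 2 (stack(B, A)): towers=[A/B; D/C; E] holding=-
step 3 (stack(B, D)) [no-op]: towers=[A/B; D/C; E] holding=-
step 4 (pickup(E)): towers=[A/B; D/C] holding=E
step 5 (stack(E, B)): towers=[A/B/E; D/C] holding=-
step 6 (unstack(C, D)): towers=[A/B/E; D] holding=C
step 7 (putdown(C)): towers=[A/B/E; C; D] holding=-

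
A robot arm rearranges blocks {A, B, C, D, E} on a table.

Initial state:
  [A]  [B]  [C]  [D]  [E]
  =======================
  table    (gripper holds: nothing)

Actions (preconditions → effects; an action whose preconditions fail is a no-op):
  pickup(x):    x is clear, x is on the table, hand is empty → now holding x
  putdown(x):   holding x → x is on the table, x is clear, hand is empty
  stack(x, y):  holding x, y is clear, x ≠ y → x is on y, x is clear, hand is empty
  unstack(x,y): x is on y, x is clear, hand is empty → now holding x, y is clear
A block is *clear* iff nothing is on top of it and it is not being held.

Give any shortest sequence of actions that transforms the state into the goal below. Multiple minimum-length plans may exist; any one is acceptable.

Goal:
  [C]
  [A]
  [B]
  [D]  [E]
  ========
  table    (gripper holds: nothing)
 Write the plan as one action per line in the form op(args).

pickup(B)
stack(B, D)
pickup(A)
stack(A, B)
pickup(C)
stack(C, A)

step 1 (pickup(B)): towers=[A; C; D; E] holding=B
step 2 (stack(B, D)): towers=[A; C; D/B; E] holding=-
step 3 (pickup(A)): towers=[C; D/B; E] holding=A
step 4 (stack(A, B)): towers=[C; D/B/A; E] holding=-
step 5 (pickup(C)): towers=[D/B/A; E] holding=C
step 6 (stack(C, A)): towers=[D/B/A/C; E] holding=-
goal check: towers=[D/B/A/C; E] holding=- — reached (length 6, optimal by BFS)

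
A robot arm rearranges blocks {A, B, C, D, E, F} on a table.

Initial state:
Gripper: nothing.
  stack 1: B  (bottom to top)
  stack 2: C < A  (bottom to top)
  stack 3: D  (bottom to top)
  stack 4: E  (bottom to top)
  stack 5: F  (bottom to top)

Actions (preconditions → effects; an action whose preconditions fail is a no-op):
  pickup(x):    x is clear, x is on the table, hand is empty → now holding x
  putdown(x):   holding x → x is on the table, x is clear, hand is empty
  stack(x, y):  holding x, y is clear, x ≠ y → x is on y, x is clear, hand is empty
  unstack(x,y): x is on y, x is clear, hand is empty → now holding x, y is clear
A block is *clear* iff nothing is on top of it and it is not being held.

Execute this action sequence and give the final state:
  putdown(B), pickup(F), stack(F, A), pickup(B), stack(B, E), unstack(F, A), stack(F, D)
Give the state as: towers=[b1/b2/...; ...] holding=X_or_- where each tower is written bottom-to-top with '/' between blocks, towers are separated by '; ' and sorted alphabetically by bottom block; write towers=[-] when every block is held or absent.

towers=[C/A; D/F; E/B] holding=-

step 1 (putdown(B)) [no-op]: towers=[B; C/A; D; E; F] holding=-
step 2 (pickup(F)): towers=[B; C/A; D; E] holding=F
step 3 (stack(F, A)): towers=[B; C/A/F; D; E] holding=-
step 4 (pickup(B)): towers=[C/A/F; D; E] holding=B
step 5 (stack(B, E)): towers=[C/A/F; D; E/B] holding=-
step 6 (unstack(F, A)): towers=[C/A; D; E/B] holding=F
step 7 (stack(F, D)): towers=[C/A; D/F; E/B] holding=-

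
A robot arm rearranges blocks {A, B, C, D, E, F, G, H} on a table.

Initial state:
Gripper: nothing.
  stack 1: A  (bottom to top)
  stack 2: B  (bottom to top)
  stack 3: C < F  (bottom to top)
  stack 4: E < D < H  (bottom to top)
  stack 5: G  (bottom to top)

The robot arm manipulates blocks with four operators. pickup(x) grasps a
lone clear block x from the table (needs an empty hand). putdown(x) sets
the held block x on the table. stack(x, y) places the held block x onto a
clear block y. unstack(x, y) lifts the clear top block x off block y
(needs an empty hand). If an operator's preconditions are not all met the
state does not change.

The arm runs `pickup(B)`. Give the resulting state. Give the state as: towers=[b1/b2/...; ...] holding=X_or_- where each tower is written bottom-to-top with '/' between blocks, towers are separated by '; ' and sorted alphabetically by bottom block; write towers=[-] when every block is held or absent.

before: towers=[A; B; C/F; E/D/H; G] holding=-
pre[pickup(B)]: clear(B) ok, ontable(B) ok, handempty ok
all met → apply pickup(B)
after:  towers=[A; C/F; E/D/H; G] holding=B

towers=[A; C/F; E/D/H; G] holding=B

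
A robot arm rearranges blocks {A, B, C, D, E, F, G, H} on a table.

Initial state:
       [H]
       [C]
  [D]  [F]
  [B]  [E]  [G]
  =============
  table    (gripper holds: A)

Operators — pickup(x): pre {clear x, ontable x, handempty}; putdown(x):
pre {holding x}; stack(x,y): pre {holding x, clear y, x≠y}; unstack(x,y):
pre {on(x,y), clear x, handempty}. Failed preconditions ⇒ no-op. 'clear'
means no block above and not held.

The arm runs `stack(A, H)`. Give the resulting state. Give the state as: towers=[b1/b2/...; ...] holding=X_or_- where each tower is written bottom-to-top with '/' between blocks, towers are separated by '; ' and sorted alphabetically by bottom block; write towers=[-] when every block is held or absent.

before: towers=[B/D; E/F/C/H; G] holding=A
pre[stack(A, H)]: holding(A) ok, clear(H) ok, A≠H ok
all met → apply stack(A, H)
after:  towers=[B/D; E/F/C/H/A; G] holding=-

towers=[B/D; E/F/C/H/A; G] holding=-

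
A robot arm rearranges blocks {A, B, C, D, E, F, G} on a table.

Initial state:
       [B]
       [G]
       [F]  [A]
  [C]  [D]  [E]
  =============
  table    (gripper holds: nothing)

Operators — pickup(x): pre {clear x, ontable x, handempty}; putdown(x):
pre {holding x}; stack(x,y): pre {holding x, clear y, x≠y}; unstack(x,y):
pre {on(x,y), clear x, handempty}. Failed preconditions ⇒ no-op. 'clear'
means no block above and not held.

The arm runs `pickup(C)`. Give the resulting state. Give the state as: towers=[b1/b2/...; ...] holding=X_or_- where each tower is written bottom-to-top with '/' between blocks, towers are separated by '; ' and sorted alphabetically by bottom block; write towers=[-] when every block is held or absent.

towers=[D/F/G/B; E/A] holding=C

before: towers=[C; D/F/G/B; E/A] holding=-
pre[pickup(C)]: clear(C) ✓, ontable(C) ✓, handempty ✓
all met → apply pickup(C)
after:  towers=[D/F/G/B; E/A] holding=C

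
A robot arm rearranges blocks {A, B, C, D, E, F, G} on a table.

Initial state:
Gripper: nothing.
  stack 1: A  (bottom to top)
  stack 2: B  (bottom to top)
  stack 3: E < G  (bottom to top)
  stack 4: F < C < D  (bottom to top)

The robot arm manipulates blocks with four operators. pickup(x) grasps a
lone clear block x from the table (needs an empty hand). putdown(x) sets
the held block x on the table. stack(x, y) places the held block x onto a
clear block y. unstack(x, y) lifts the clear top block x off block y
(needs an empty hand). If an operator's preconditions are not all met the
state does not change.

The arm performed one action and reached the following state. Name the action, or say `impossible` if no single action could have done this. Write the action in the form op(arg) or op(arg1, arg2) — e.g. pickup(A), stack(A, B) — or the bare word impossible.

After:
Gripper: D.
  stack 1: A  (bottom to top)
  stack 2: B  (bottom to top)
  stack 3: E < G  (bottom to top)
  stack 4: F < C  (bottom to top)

unstack(D, C)

target: towers=[A; B; E/G; F/C] holding=D
         pickup(B) → towers=[A; E/G; F/C/D] holding=B
     unstack(G, E) → towers=[A; B; E; F/C/D] holding=G
     unstack(D, C) → towers=[A; B; E/G; F/C] holding=D  ← match
         pickup(A) → towers=[B; E/G; F/C/D] holding=A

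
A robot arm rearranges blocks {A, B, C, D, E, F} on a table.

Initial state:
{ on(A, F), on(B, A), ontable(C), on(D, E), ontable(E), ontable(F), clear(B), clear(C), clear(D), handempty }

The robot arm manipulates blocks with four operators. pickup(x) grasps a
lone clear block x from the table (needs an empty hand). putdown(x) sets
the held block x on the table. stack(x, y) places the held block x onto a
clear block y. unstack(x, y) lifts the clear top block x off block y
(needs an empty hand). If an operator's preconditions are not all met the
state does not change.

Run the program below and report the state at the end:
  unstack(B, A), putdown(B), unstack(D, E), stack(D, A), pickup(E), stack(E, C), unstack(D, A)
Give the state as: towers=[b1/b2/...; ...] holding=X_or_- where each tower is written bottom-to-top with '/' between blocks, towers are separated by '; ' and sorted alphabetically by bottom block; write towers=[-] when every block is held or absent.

step 1 (unstack(B, A)): towers=[C; E/D; F/A] holding=B
step 2 (putdown(B)): towers=[B; C; E/D; F/A] holding=-
step 3 (unstack(D, E)): towers=[B; C; E; F/A] holding=D
step 4 (stack(D, A)): towers=[B; C; E; F/A/D] holding=-
step 5 (pickup(E)): towers=[B; C; F/A/D] holding=E
step 6 (stack(E, C)): towers=[B; C/E; F/A/D] holding=-
step 7 (unstack(D, A)): towers=[B; C/E; F/A] holding=D

towers=[B; C/E; F/A] holding=D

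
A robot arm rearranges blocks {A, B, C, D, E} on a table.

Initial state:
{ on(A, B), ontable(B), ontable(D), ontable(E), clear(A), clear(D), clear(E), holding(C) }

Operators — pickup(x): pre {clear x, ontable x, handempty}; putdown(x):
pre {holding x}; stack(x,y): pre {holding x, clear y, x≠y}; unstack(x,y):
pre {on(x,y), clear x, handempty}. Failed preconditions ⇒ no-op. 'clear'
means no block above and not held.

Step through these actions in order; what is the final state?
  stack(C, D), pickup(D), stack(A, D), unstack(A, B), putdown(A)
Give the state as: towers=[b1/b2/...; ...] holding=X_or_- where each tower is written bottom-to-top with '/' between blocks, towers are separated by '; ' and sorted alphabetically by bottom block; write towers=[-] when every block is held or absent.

step 1 (stack(C, D)): towers=[B/A; D/C; E] holding=-
step 2 (pickup(D)) [no-op]: towers=[B/A; D/C; E] holding=-
step 3 (stack(A, D)) [no-op]: towers=[B/A; D/C; E] holding=-
step 4 (unstack(A, B)): towers=[B; D/C; E] holding=A
step 5 (putdown(A)): towers=[A; B; D/C; E] holding=-

towers=[A; B; D/C; E] holding=-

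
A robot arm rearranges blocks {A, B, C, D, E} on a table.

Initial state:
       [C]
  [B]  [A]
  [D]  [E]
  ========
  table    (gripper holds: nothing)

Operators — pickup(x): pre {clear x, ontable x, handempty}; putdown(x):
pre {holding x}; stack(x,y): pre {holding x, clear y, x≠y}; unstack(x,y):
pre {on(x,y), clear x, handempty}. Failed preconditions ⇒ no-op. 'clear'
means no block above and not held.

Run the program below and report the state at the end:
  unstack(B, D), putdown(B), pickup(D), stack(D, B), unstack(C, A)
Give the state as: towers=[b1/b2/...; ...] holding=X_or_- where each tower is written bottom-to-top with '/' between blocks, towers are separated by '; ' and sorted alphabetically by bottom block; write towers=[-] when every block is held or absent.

step 1 (unstack(B, D)): towers=[D; E/A/C] holding=B
step 2 (putdown(B)): towers=[B; D; E/A/C] holding=-
step 3 (pickup(D)): towers=[B; E/A/C] holding=D
step 4 (stack(D, B)): towers=[B/D; E/A/C] holding=-
step 5 (unstack(C, A)): towers=[B/D; E/A] holding=C

towers=[B/D; E/A] holding=C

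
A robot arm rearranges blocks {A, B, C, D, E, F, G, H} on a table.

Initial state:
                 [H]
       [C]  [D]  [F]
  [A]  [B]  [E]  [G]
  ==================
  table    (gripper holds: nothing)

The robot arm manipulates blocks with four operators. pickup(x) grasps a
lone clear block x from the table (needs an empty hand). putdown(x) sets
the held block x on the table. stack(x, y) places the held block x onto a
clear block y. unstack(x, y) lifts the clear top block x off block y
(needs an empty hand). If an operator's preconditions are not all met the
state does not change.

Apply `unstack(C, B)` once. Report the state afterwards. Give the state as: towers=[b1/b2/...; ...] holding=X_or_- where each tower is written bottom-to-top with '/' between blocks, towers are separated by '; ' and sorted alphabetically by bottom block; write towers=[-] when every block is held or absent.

before: towers=[A; B/C; E/D; G/F/H] holding=-
pre[unstack(C, B)]: on(C,B) ✓, clear(C) ✓, handempty ✓
all met → apply unstack(C, B)
after:  towers=[A; B; E/D; G/F/H] holding=C

towers=[A; B; E/D; G/F/H] holding=C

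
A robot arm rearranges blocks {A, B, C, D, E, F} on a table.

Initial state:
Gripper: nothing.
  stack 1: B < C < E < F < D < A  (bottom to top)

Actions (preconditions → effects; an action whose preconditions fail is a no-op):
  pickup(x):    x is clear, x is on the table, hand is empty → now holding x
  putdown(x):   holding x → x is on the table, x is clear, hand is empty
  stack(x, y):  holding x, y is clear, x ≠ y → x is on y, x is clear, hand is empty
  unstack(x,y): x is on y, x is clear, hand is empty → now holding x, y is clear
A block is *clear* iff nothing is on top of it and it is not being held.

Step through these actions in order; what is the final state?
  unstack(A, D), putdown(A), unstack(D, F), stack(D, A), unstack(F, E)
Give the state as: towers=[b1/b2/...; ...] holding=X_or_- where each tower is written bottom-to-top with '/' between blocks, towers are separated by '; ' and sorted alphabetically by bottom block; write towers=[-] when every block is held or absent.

towers=[A/D; B/C/E] holding=F

step 1 (unstack(A, D)): towers=[B/C/E/F/D] holding=A
step 2 (putdown(A)): towers=[A; B/C/E/F/D] holding=-
step 3 (unstack(D, F)): towers=[A; B/C/E/F] holding=D
step 4 (stack(D, A)): towers=[A/D; B/C/E/F] holding=-
step 5 (unstack(F, E)): towers=[A/D; B/C/E] holding=F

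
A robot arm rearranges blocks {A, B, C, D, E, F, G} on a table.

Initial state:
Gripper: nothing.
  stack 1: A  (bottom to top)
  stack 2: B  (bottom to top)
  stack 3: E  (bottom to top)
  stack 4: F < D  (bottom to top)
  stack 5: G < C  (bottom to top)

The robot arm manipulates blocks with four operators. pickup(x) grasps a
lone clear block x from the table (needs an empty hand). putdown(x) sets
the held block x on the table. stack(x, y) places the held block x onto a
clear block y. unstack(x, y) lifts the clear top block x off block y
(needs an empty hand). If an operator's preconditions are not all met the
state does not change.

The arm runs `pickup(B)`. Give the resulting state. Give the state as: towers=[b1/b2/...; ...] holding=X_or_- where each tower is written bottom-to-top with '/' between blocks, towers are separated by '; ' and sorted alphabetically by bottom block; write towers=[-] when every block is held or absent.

before: towers=[A; B; E; F/D; G/C] holding=-
pre[pickup(B)]: clear(B) yes, ontable(B) yes, handempty yes
all met → apply pickup(B)
after:  towers=[A; E; F/D; G/C] holding=B

towers=[A; E; F/D; G/C] holding=B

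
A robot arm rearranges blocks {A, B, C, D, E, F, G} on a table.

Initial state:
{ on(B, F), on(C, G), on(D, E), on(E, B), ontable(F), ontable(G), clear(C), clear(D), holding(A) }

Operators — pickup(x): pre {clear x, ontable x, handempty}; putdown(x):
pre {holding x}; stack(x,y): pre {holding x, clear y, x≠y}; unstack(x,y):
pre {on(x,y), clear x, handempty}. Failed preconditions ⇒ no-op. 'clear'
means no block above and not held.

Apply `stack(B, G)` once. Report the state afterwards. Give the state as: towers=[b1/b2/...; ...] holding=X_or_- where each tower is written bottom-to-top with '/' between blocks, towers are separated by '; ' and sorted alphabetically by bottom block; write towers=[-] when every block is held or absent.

before: towers=[F/B/E/D; G/C] holding=A
pre[stack(B, G)]: holding(B) ✗, clear(G) ✗, B≠G ✓
holding(B), clear(G) unmet → stack(B, G) is a no-op
after:  towers=[F/B/E/D; G/C] holding=A

towers=[F/B/E/D; G/C] holding=A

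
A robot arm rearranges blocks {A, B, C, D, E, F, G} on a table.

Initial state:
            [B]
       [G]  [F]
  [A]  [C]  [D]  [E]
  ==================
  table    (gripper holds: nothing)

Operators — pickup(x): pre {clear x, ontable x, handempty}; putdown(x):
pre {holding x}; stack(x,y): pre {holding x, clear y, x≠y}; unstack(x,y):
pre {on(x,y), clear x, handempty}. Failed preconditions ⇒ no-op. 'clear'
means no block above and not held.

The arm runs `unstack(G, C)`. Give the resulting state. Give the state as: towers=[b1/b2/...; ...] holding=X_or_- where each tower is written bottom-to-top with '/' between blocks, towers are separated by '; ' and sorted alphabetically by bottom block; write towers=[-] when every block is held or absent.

towers=[A; C; D/F/B; E] holding=G

before: towers=[A; C/G; D/F/B; E] holding=-
pre[unstack(G, C)]: on(G,C) yes, clear(G) yes, handempty yes
all met → apply unstack(G, C)
after:  towers=[A; C; D/F/B; E] holding=G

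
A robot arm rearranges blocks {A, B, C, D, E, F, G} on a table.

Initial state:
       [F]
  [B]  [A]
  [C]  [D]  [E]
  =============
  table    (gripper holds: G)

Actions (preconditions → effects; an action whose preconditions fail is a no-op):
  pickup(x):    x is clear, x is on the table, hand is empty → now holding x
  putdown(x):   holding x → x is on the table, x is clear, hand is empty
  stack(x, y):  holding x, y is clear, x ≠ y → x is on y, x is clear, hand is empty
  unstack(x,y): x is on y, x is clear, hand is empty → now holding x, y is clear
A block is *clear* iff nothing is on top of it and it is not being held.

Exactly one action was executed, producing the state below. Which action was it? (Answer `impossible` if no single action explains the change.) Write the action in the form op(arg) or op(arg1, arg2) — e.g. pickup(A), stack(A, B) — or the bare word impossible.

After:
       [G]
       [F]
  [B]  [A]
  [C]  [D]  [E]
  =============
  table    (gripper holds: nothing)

stack(G, F)

target: towers=[C/B; D/A/F/G; E] holding=-
        putdown(G) → towers=[C/B; D/A/F; E; G] holding=-
       stack(G, B) → towers=[C/B/G; D/A/F; E] holding=-
       stack(G, F) → towers=[C/B; D/A/F/G; E] holding=-  ← match
       stack(G, E) → towers=[C/B; D/A/F; E/G] holding=-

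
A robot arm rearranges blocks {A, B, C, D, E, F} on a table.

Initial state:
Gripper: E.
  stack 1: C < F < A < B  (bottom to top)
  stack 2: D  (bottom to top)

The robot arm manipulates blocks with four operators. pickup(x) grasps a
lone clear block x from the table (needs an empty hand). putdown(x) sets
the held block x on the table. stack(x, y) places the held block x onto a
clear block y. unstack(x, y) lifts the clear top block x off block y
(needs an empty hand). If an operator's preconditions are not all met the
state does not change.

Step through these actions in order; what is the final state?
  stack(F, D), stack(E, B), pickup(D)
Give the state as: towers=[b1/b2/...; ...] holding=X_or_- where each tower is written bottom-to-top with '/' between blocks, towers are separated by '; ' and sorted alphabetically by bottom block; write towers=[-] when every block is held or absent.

step 1 (stack(F, D)) [no-op]: towers=[C/F/A/B; D] holding=E
step 2 (stack(E, B)): towers=[C/F/A/B/E; D] holding=-
step 3 (pickup(D)): towers=[C/F/A/B/E] holding=D

towers=[C/F/A/B/E] holding=D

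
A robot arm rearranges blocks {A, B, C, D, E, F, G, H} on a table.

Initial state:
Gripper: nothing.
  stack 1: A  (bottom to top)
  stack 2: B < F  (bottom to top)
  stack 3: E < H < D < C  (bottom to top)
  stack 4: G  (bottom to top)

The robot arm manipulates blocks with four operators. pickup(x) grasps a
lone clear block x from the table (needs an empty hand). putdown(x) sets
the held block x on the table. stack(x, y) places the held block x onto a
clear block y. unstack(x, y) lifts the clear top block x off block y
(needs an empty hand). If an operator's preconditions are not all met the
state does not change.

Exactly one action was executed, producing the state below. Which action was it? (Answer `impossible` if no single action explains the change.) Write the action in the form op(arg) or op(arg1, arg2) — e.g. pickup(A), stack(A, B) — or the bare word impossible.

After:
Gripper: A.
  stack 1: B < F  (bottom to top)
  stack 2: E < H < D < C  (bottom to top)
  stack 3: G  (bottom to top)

target: towers=[B/F; E/H/D/C; G] holding=A
         pickup(G) → towers=[A; B/F; E/H/D/C] holding=G
         pickup(A) → towers=[B/F; E/H/D/C; G] holding=A  ← match
     unstack(F, B) → towers=[A; B; E/H/D/C; G] holding=F
     unstack(C, D) → towers=[A; B/F; E/H/D; G] holding=C

pickup(A)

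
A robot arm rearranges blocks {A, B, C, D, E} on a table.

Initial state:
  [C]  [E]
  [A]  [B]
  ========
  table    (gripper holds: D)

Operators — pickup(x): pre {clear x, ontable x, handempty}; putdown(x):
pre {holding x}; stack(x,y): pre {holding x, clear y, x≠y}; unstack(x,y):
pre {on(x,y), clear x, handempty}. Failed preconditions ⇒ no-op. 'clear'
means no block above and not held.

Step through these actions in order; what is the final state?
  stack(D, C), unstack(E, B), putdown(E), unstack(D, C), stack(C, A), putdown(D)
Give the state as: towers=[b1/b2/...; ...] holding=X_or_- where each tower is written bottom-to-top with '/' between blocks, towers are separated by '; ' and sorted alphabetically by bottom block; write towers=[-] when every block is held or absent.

step 1 (stack(D, C)): towers=[A/C/D; B/E] holding=-
step 2 (unstack(E, B)): towers=[A/C/D; B] holding=E
step 3 (putdown(E)): towers=[A/C/D; B; E] holding=-
step 4 (unstack(D, C)): towers=[A/C; B; E] holding=D
step 5 (stack(C, A)) [no-op]: towers=[A/C; B; E] holding=D
step 6 (putdown(D)): towers=[A/C; B; D; E] holding=-

towers=[A/C; B; D; E] holding=-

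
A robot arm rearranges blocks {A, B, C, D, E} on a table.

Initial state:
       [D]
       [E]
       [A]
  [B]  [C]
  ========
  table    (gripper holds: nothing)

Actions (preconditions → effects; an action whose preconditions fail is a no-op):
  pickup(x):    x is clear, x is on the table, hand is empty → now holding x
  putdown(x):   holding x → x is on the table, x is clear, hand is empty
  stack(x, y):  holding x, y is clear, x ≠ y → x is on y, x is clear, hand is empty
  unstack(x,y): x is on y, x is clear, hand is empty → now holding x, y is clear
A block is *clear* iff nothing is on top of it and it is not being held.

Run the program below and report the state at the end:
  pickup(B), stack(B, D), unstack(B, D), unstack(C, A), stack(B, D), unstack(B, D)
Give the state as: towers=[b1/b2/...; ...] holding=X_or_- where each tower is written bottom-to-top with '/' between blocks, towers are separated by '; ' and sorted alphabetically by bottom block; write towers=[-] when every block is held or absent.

step 1 (pickup(B)): towers=[C/A/E/D] holding=B
step 2 (stack(B, D)): towers=[C/A/E/D/B] holding=-
step 3 (unstack(B, D)): towers=[C/A/E/D] holding=B
step 4 (unstack(C, A)) [no-op]: towers=[C/A/E/D] holding=B
step 5 (stack(B, D)): towers=[C/A/E/D/B] holding=-
step 6 (unstack(B, D)): towers=[C/A/E/D] holding=B

towers=[C/A/E/D] holding=B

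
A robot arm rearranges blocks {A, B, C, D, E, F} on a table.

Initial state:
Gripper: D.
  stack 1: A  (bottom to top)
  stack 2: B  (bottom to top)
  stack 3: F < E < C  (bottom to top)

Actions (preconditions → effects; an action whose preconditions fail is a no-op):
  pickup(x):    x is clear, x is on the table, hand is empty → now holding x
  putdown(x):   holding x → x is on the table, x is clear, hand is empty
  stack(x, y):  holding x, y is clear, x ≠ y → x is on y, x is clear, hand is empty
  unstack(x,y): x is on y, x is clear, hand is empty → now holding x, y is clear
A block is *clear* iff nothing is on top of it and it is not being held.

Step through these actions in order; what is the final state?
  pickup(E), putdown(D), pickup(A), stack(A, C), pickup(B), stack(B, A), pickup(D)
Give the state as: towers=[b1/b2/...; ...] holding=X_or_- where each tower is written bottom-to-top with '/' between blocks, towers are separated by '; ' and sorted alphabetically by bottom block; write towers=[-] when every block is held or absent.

towers=[F/E/C/A/B] holding=D

step 1 (pickup(E)) [no-op]: towers=[A; B; F/E/C] holding=D
step 2 (putdown(D)): towers=[A; B; D; F/E/C] holding=-
step 3 (pickup(A)): towers=[B; D; F/E/C] holding=A
step 4 (stack(A, C)): towers=[B; D; F/E/C/A] holding=-
step 5 (pickup(B)): towers=[D; F/E/C/A] holding=B
step 6 (stack(B, A)): towers=[D; F/E/C/A/B] holding=-
step 7 (pickup(D)): towers=[F/E/C/A/B] holding=D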